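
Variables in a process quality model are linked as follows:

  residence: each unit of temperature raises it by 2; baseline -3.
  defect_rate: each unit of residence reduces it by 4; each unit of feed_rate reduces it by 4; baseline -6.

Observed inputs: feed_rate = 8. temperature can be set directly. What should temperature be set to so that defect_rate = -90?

Substituting into the defect_rate equation gives defect_rate = -8*temperature - 26.
Solve -8*temperature - 26 = -90: temperature = (-90 + 26) / -8 = 8.

temperature = 8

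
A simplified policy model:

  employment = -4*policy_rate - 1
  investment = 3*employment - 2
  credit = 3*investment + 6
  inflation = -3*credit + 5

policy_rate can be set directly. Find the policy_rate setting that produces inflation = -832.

Substituting into the investment equation gives investment = -12*policy_rate - 5.
Substituting into the credit equation gives credit = -36*policy_rate - 9.
So inflation = 108*policy_rate + 32.
Solve 108*policy_rate + 32 = -832: policy_rate = (-832 - 32) / 108 = -8.

policy_rate = -8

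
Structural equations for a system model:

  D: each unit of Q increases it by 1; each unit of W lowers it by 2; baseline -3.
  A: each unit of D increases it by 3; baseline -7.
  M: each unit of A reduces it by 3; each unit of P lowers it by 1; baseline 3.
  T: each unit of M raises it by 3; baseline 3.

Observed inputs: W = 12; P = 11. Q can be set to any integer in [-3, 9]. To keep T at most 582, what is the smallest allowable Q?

Substituting into the D equation gives D = Q - 27.
Substituting into the A equation gives A = 3*Q - 88.
This gives M = -9*Q + 256.
This gives T = -27*Q + 771.
Require -27*Q + 771 ≤ 582, so Q ≥ 7.
The smallest integer in [-3, 9] satisfying this is 7.

Q = 7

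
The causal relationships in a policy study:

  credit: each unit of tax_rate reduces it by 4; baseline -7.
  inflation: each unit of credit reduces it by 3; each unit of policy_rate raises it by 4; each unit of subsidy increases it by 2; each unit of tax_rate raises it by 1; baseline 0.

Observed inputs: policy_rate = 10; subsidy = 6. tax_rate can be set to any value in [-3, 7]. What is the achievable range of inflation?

34 to 164

Substituting into the inflation equation gives inflation = 13*tax_rate + 73.
Linear in tax_rate, so extremes are at the endpoints: tax_rate = -3 gives inflation = 34; tax_rate = 7 gives inflation = 164.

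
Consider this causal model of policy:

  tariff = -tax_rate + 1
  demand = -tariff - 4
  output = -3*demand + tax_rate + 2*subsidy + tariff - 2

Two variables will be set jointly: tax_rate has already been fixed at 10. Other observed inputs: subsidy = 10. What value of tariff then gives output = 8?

tariff = -8

With tax_rate held at 10:
Intervening on tariff fixes its value directly, overriding its dependence on tax_rate.
Substituting into the output equation gives output = 4*tariff + 40.
Solve 4*tariff + 40 = 8: tariff = (8 - 40) / 4 = -8.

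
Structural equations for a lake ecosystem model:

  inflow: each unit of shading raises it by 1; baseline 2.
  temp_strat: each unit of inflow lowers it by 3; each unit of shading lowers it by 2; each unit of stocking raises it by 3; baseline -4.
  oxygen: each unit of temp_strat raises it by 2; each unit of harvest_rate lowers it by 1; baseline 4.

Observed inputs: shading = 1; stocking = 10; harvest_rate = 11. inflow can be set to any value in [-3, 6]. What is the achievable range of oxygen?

Intervening on inflow fixes its value directly, overriding its dependence on shading.
Substituting into the temp_strat equation gives temp_strat = -3*inflow + 24.
So oxygen = -6*inflow + 41.
Linear in inflow, so extremes are at the endpoints: inflow = -3 gives oxygen = 59; inflow = 6 gives oxygen = 5.

5 to 59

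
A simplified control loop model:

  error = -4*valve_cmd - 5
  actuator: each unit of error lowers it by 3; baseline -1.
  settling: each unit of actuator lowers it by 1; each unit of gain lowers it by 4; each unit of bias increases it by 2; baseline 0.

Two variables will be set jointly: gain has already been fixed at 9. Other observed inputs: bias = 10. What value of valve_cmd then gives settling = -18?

With gain held at 9:
Substituting into the actuator equation gives actuator = 12*valve_cmd + 14.
Substituting into the settling equation gives settling = -12*valve_cmd - 30.
Solve -12*valve_cmd - 30 = -18: valve_cmd = (-18 + 30) / -12 = -1.

valve_cmd = -1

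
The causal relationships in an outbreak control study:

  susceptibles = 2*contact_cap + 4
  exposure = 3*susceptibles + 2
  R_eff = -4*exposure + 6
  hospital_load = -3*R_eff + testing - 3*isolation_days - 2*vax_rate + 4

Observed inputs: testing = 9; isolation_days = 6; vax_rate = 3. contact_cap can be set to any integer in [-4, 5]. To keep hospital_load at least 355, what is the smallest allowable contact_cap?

contact_cap = 3

Substituting into the exposure equation gives exposure = 6*contact_cap + 14.
So R_eff = -24*contact_cap - 50.
Substituting into the hospital_load equation gives hospital_load = 72*contact_cap + 139.
Require 72*contact_cap + 139 ≥ 355, so contact_cap ≥ 3.
The smallest integer in [-4, 5] satisfying this is 3.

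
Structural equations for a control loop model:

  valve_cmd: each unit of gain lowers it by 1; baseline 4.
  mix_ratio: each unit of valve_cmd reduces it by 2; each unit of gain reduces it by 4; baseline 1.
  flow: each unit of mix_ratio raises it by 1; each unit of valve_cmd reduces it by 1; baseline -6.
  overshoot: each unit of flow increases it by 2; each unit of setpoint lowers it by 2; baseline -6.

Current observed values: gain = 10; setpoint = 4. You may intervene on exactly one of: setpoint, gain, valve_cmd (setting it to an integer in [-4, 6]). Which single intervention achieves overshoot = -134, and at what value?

set valve_cmd = 5

Intervening on setpoint: overshoot = -2*setpoint - 60. Reaching -134 requires setpoint = 37, outside [-4, 6].
Intervening on gain: overshoot = -2*gain - 48. Reaching -134 requires gain = 43, outside [-4, 6].
Intervening on valve_cmd: with other inputs at their observed values, overshoot = -6*valve_cmd - 104. Solving for -134 gives valve_cmd = 5, within [-4, 6].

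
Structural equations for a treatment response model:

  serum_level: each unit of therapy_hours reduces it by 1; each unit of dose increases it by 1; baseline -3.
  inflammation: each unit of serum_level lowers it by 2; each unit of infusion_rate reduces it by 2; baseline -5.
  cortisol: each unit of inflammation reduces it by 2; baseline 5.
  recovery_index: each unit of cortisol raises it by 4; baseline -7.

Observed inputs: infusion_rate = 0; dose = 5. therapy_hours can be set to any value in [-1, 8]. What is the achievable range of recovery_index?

Substituting into the serum_level equation gives serum_level = -therapy_hours + 2.
So inflammation = 2*therapy_hours - 9.
cortisol becomes -4*therapy_hours + 23.
Substituting into the recovery_index equation gives recovery_index = -16*therapy_hours + 85.
Linear in therapy_hours, so extremes are at the endpoints: therapy_hours = -1 gives recovery_index = 101; therapy_hours = 8 gives recovery_index = -43.

-43 to 101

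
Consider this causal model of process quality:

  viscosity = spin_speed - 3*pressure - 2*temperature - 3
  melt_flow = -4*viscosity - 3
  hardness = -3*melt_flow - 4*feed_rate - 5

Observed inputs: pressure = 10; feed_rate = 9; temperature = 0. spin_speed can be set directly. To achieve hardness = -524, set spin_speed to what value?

spin_speed = -8

Substituting into the viscosity equation gives viscosity = spin_speed - 33.
Substituting into the melt_flow equation gives melt_flow = -4*spin_speed + 129.
Substituting into the hardness equation gives hardness = 12*spin_speed - 428.
Solve 12*spin_speed - 428 = -524: spin_speed = (-524 + 428) / 12 = -8.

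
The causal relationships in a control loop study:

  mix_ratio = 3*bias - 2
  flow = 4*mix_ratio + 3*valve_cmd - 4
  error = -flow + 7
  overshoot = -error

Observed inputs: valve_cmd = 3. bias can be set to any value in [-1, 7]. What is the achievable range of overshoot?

Substituting into the flow equation gives flow = 12*bias - 3.
Substituting into the error equation gives error = -12*bias + 10.
So overshoot = 12*bias - 10.
Linear in bias, so extremes are at the endpoints: bias = -1 gives overshoot = -22; bias = 7 gives overshoot = 74.

-22 to 74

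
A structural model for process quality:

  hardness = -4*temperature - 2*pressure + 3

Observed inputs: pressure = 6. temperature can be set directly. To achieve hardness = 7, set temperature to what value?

temperature = -4

Substituting into the hardness equation gives hardness = -4*temperature - 9.
Solve -4*temperature - 9 = 7: temperature = (7 + 9) / -4 = -4.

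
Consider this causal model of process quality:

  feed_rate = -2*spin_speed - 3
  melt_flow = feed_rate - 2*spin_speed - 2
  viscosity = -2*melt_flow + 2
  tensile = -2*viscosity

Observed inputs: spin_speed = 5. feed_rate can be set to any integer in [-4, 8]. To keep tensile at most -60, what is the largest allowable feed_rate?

Intervening on feed_rate fixes its value directly, overriding its dependence on spin_speed.
Substituting into the melt_flow equation gives melt_flow = feed_rate - 12.
viscosity becomes -2*feed_rate + 26.
This gives tensile = 4*feed_rate - 52.
Require 4*feed_rate - 52 ≤ -60, so feed_rate ≤ -2.
The largest integer in [-4, 8] satisfying this is -2.

feed_rate = -2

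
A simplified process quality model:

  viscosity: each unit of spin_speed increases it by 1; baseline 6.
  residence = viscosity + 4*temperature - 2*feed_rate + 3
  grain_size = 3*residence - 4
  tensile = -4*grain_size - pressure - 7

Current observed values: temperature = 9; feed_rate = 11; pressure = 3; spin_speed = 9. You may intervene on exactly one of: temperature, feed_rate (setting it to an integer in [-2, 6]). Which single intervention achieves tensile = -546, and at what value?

set feed_rate = 4

Intervening on temperature: tensile = -48*temperature + 54. Reaching -546 requires temperature = 25/2, not an integer.
Intervening on feed_rate: with other inputs at their observed values, tensile = 24*feed_rate - 642. Solving for -546 gives feed_rate = 4, within [-2, 6].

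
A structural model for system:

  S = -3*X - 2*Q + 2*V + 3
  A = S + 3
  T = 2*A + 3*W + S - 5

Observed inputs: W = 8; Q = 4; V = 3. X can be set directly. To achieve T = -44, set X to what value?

Substituting into the S equation gives S = -3*X + 1.
Substituting into the A equation gives A = -3*X + 4.
T becomes -9*X + 28.
Solve -9*X + 28 = -44: X = (-44 - 28) / -9 = 8.

X = 8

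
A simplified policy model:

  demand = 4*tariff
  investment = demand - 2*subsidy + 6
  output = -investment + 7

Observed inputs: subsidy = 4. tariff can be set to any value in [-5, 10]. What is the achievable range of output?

-31 to 29

Substituting into the investment equation gives investment = 4*tariff - 2.
Substituting into the output equation gives output = -4*tariff + 9.
Linear in tariff, so extremes are at the endpoints: tariff = -5 gives output = 29; tariff = 10 gives output = -31.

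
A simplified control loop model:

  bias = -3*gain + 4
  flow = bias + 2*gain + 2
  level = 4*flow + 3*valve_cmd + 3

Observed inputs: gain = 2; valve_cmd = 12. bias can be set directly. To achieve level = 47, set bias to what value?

bias = -4

Intervening on bias fixes its value directly, overriding its dependence on gain.
Substituting into the flow equation gives flow = bias + 6.
Substituting into the level equation gives level = 4*bias + 63.
Solve 4*bias + 63 = 47: bias = (47 - 63) / 4 = -4.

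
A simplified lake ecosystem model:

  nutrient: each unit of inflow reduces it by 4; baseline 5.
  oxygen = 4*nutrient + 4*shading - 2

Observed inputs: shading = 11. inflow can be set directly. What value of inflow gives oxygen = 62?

Substituting into the oxygen equation gives oxygen = -16*inflow + 62.
Solve -16*inflow + 62 = 62: inflow = (62 - 62) / -16 = 0.

inflow = 0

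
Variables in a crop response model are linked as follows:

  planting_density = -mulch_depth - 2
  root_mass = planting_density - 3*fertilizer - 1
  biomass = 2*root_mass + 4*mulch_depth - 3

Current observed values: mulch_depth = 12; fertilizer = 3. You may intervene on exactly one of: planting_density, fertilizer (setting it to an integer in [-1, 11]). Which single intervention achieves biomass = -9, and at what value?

Intervening on planting_density: biomass = 2*planting_density + 25. Reaching -9 requires planting_density = -17, outside [-1, 11].
Intervening on fertilizer: with other inputs at their observed values, biomass = -6*fertilizer + 15. Solving for -9 gives fertilizer = 4, within [-1, 11].

set fertilizer = 4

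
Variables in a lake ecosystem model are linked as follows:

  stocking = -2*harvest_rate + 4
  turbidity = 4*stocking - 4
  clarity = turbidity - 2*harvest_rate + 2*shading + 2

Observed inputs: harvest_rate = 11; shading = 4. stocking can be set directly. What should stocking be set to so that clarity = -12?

Intervening on stocking fixes its value directly, overriding its dependence on harvest_rate.
Substituting into the clarity equation gives clarity = 4*stocking - 16.
Solve 4*stocking - 16 = -12: stocking = (-12 + 16) / 4 = 1.

stocking = 1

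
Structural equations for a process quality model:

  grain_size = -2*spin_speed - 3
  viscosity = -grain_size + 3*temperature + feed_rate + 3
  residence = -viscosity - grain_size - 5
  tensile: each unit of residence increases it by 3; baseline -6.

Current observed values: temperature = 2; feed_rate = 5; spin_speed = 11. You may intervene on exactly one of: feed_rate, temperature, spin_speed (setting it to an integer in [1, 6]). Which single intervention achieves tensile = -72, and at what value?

Intervening on feed_rate: tensile = -3*feed_rate - 48. Reaching -72 requires feed_rate = 8, outside [1, 6].
Intervening on temperature: with other inputs at their observed values, tensile = -9*temperature - 45. Solving for -72 gives temperature = 3, within [1, 6].
Intervening on spin_speed: the paths from spin_speed to tensile cancel (net effect zero), leaving tensile = -63; -72 is unreachable this way.

set temperature = 3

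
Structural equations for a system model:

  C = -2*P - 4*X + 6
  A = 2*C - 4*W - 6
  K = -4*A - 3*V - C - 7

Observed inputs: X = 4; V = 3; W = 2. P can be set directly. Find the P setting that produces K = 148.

P = 1

Substituting into the C equation gives C = -2*P - 10.
Substituting into the A equation gives A = -4*P - 34.
This gives K = 18*P + 130.
Solve 18*P + 130 = 148: P = (148 - 130) / 18 = 1.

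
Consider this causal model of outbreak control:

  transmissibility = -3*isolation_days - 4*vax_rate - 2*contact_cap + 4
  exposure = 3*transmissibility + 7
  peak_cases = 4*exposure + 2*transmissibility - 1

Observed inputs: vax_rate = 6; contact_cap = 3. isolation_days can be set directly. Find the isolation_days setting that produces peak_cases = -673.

isolation_days = 8

Substituting into the transmissibility equation gives transmissibility = -3*isolation_days - 26.
exposure becomes -9*isolation_days - 71.
This gives peak_cases = -42*isolation_days - 337.
Solve -42*isolation_days - 337 = -673: isolation_days = (-673 + 337) / -42 = 8.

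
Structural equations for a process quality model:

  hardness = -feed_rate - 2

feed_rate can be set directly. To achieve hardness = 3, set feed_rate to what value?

feed_rate = -5

Solve -feed_rate - 2 = 3: feed_rate = (3 + 2) / -1 = -5.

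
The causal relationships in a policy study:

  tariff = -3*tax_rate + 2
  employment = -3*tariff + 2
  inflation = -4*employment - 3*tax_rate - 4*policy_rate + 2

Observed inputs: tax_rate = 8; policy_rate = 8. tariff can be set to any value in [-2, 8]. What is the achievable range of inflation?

Intervening on tariff fixes its value directly, overriding its dependence on tax_rate.
Substituting into the inflation equation gives inflation = 12*tariff - 62.
Linear in tariff, so extremes are at the endpoints: tariff = -2 gives inflation = -86; tariff = 8 gives inflation = 34.

-86 to 34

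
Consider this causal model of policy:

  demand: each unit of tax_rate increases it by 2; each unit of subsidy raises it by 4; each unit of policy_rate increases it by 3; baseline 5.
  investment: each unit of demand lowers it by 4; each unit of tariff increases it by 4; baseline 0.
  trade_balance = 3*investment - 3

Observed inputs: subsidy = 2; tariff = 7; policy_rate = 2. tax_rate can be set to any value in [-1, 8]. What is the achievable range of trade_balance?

-339 to -123

Substituting into the demand equation gives demand = 2*tax_rate + 19.
investment becomes -8*tax_rate - 48.
Substituting into the trade_balance equation gives trade_balance = -24*tax_rate - 147.
Linear in tax_rate, so extremes are at the endpoints: tax_rate = -1 gives trade_balance = -123; tax_rate = 8 gives trade_balance = -339.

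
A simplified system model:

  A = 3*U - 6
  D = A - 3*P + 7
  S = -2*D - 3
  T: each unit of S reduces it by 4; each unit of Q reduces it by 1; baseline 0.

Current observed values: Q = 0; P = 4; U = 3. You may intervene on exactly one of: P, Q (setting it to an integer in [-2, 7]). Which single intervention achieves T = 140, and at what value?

Intervening on P: with other inputs at their observed values, T = -24*P + 92. Solving for 140 gives P = -2, within [-2, 7].
Intervening on Q: T = -Q - 4. Reaching 140 requires Q = -144, outside [-2, 7].

set P = -2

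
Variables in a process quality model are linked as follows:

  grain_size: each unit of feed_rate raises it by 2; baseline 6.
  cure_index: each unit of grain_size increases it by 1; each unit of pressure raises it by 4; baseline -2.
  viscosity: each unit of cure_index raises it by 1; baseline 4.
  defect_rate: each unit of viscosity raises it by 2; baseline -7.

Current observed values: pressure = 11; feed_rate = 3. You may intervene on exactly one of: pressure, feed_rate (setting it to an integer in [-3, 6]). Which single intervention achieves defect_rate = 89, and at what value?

Intervening on pressure: defect_rate = 8*pressure + 21. Reaching 89 requires pressure = 17/2, not an integer.
Intervening on feed_rate: with other inputs at their observed values, defect_rate = 4*feed_rate + 97. Solving for 89 gives feed_rate = -2, within [-3, 6].

set feed_rate = -2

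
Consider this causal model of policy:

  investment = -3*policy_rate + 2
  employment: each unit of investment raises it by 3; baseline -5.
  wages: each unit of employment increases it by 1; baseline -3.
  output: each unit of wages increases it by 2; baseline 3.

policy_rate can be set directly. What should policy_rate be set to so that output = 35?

policy_rate = -2

Substituting into the employment equation gives employment = -9*policy_rate + 1.
Substituting into the wages equation gives wages = -9*policy_rate - 2.
Substituting into the output equation gives output = -18*policy_rate - 1.
Solve -18*policy_rate - 1 = 35: policy_rate = (35 + 1) / -18 = -2.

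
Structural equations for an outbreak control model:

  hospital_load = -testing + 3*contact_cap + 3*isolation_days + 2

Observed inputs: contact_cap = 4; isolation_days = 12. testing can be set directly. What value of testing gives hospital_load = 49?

Substituting into the hospital_load equation gives hospital_load = -testing + 50.
Solve -testing + 50 = 49: testing = (49 - 50) / -1 = 1.

testing = 1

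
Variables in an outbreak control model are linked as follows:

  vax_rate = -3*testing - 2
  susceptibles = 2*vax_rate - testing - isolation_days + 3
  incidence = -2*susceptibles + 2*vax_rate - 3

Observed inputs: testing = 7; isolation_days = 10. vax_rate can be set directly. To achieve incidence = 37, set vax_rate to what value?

vax_rate = -6

Intervening on vax_rate fixes its value directly, overriding its dependence on testing.
Substituting into the susceptibles equation gives susceptibles = 2*vax_rate - 14.
Substituting into the incidence equation gives incidence = -2*vax_rate + 25.
Solve -2*vax_rate + 25 = 37: vax_rate = (37 - 25) / -2 = -6.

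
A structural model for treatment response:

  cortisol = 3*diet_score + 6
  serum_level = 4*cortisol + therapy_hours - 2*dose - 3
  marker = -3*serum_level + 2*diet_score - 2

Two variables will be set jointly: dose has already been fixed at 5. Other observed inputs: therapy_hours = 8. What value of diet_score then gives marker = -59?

With dose held at 5:
Substituting into the serum_level equation gives serum_level = 12*diet_score + 19.
So marker = -34*diet_score - 59.
Solve -34*diet_score - 59 = -59: diet_score = (-59 + 59) / -34 = 0.

diet_score = 0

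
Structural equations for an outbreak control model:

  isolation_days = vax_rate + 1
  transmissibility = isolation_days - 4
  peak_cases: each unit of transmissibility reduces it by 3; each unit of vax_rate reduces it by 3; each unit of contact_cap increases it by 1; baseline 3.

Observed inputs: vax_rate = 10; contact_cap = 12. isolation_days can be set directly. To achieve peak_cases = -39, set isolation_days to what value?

isolation_days = 12

Intervening on isolation_days fixes its value directly, overriding its dependence on vax_rate.
Substituting into the peak_cases equation gives peak_cases = -3*isolation_days - 3.
Solve -3*isolation_days - 3 = -39: isolation_days = (-39 + 3) / -3 = 12.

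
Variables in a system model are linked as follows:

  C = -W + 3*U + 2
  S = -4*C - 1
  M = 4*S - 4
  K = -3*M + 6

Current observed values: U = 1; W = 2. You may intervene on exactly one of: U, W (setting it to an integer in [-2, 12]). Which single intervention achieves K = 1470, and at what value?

Intervening on U: with other inputs at their observed values, K = 144*U + 30. Solving for 1470 gives U = 10, within [-2, 12].
Intervening on W: K = -48*W + 270. Reaching 1470 requires W = -25, outside [-2, 12].

set U = 10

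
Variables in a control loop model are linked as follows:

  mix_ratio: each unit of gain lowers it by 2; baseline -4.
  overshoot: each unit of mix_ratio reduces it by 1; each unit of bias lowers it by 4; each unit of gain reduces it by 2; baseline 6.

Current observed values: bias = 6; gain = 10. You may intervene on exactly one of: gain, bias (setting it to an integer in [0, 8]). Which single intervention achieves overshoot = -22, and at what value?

Intervening on gain: the paths from gain to overshoot cancel (net effect zero), leaving overshoot = -14; -22 is unreachable this way.
Intervening on bias: with other inputs at their observed values, overshoot = -4*bias + 10. Solving for -22 gives bias = 8, within [0, 8].

set bias = 8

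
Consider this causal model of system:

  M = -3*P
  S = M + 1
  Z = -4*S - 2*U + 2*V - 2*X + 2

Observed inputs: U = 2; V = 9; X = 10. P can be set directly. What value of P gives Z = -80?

Substituting into the S equation gives S = -3*P + 1.
Substituting into the Z equation gives Z = 12*P - 8.
Solve 12*P - 8 = -80: P = (-80 + 8) / 12 = -6.

P = -6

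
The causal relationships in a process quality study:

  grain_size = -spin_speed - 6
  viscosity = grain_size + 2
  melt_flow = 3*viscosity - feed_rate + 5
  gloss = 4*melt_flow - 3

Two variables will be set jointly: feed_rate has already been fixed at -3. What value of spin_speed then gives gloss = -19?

With feed_rate held at -3:
Substituting into the viscosity equation gives viscosity = -spin_speed - 4.
melt_flow becomes -3*spin_speed - 4.
This gives gloss = -12*spin_speed - 19.
Solve -12*spin_speed - 19 = -19: spin_speed = (-19 + 19) / -12 = 0.

spin_speed = 0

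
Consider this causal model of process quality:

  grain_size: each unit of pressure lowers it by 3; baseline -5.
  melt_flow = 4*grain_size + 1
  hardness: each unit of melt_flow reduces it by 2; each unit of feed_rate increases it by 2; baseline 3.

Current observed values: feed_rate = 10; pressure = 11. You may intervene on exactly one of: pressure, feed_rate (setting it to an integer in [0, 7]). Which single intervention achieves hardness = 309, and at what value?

set feed_rate = 2

Intervening on pressure: hardness = 24*pressure + 61. Reaching 309 requires pressure = 31/3, not an integer.
Intervening on feed_rate: with other inputs at their observed values, hardness = 2*feed_rate + 305. Solving for 309 gives feed_rate = 2, within [0, 7].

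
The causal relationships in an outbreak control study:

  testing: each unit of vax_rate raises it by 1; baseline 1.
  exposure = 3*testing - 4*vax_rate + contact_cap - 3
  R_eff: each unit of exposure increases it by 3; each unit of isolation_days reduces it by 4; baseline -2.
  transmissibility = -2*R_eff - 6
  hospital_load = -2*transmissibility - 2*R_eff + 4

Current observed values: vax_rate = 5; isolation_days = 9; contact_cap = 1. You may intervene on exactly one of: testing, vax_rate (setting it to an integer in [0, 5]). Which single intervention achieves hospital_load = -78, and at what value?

set vax_rate = 4

Intervening on testing: hospital_load = 18*testing - 192. Reaching -78 requires testing = 19/3, not an integer.
Intervening on vax_rate: with other inputs at their observed values, hospital_load = -6*vax_rate - 54. Solving for -78 gives vax_rate = 4, within [0, 5].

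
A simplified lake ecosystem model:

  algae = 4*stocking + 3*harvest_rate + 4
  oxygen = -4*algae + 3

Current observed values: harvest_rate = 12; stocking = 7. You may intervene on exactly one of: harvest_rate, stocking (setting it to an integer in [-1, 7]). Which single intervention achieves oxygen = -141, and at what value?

set stocking = -1

Intervening on harvest_rate: oxygen = -12*harvest_rate - 125. Reaching -141 requires harvest_rate = 4/3, not an integer.
Intervening on stocking: with other inputs at their observed values, oxygen = -16*stocking - 157. Solving for -141 gives stocking = -1, within [-1, 7].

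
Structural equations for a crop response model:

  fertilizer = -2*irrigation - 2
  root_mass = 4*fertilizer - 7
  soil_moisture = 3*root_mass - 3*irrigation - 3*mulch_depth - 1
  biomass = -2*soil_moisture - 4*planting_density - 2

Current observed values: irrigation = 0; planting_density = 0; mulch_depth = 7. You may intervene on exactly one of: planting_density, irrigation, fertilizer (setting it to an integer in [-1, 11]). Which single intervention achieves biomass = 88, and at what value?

set planting_density = 11

Intervening on planting_density: with other inputs at their observed values, biomass = -4*planting_density + 132. Solving for 88 gives planting_density = 11, within [-1, 11].
Intervening on irrigation: biomass = 54*irrigation + 132. Reaching 88 requires irrigation = -22/27, not an integer.
Intervening on fertilizer: biomass = -24*fertilizer + 84. Reaching 88 requires fertilizer = -1/6, not an integer.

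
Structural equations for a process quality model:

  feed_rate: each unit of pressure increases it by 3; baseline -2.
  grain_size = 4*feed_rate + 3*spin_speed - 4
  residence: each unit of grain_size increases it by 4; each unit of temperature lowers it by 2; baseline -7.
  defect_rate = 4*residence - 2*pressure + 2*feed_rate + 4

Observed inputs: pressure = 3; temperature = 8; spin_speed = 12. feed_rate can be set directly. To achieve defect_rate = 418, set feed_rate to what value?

Intervening on feed_rate fixes its value directly, overriding its dependence on pressure.
Substituting into the grain_size equation gives grain_size = 4*feed_rate + 32.
Substituting into the residence equation gives residence = 16*feed_rate + 105.
So defect_rate = 66*feed_rate + 418.
Solve 66*feed_rate + 418 = 418: feed_rate = (418 - 418) / 66 = 0.

feed_rate = 0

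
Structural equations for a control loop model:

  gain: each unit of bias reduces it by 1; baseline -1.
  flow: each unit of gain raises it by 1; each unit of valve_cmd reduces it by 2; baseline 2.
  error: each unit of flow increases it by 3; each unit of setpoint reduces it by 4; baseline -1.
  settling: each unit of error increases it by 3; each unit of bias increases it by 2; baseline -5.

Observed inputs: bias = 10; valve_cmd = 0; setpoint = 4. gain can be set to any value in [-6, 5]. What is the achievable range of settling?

-72 to 27

Intervening on gain fixes its value directly, overriding its dependence on bias.
Substituting into the flow equation gives flow = gain + 2.
This gives error = 3*gain - 11.
So settling = 9*gain - 18.
Linear in gain, so extremes are at the endpoints: gain = -6 gives settling = -72; gain = 5 gives settling = 27.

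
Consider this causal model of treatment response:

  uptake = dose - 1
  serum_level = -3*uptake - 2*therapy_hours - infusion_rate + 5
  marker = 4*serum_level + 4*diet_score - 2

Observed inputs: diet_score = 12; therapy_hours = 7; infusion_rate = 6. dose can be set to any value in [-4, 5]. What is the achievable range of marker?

-62 to 46

Substituting into the serum_level equation gives serum_level = -3*dose - 12.
Substituting into the marker equation gives marker = -12*dose - 2.
Linear in dose, so extremes are at the endpoints: dose = -4 gives marker = 46; dose = 5 gives marker = -62.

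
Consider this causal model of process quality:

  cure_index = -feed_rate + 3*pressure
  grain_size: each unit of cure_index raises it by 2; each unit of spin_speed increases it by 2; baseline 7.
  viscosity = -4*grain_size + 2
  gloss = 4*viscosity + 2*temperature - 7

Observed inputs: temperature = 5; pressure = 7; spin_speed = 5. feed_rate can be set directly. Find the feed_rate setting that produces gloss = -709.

feed_rate = 7

Substituting into the cure_index equation gives cure_index = -feed_rate + 21.
So grain_size = -2*feed_rate + 59.
Substituting into the viscosity equation gives viscosity = 8*feed_rate - 234.
So gloss = 32*feed_rate - 933.
Solve 32*feed_rate - 933 = -709: feed_rate = (-709 + 933) / 32 = 7.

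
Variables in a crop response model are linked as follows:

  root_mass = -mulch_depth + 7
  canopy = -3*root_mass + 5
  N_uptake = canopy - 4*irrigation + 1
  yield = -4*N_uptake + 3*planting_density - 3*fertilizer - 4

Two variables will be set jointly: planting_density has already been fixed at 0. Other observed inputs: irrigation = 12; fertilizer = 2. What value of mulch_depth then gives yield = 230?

With planting_density held at 0:
Substituting into the canopy equation gives canopy = 3*mulch_depth - 16.
Substituting into the N_uptake equation gives N_uptake = 3*mulch_depth - 63.
Substituting into the yield equation gives yield = -12*mulch_depth + 242.
Solve -12*mulch_depth + 242 = 230: mulch_depth = (230 - 242) / -12 = 1.

mulch_depth = 1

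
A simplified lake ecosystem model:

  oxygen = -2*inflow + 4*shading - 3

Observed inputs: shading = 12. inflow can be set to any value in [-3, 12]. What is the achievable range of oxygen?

21 to 51

Substituting into the oxygen equation gives oxygen = -2*inflow + 45.
Linear in inflow, so extremes are at the endpoints: inflow = -3 gives oxygen = 51; inflow = 12 gives oxygen = 21.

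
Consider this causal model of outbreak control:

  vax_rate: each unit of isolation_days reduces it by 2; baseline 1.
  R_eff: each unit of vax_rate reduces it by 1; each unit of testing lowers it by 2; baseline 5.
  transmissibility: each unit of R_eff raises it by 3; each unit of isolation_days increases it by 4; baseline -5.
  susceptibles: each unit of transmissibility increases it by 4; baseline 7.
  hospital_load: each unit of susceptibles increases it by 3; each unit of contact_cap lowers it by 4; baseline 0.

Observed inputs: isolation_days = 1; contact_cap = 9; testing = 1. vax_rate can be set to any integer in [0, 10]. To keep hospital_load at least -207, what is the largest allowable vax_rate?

Intervening on vax_rate fixes its value directly, overriding its dependence on isolation_days.
Substituting into the R_eff equation gives R_eff = -vax_rate + 3.
Substituting into the transmissibility equation gives transmissibility = -3*vax_rate + 8.
Substituting into the susceptibles equation gives susceptibles = -12*vax_rate + 39.
Substituting into the hospital_load equation gives hospital_load = -36*vax_rate + 81.
Require -36*vax_rate + 81 ≥ -207, so vax_rate ≤ 8.
The largest integer in [0, 10] satisfying this is 8.

vax_rate = 8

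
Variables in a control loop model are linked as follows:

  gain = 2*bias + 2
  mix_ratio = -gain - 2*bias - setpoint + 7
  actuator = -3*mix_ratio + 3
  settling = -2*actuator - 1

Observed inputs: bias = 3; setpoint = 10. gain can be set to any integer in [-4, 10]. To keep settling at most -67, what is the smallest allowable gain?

Intervening on gain fixes its value directly, overriding its dependence on bias.
Substituting into the mix_ratio equation gives mix_ratio = -gain - 9.
So actuator = 3*gain + 30.
Substituting into the settling equation gives settling = -6*gain - 61.
Require -6*gain - 61 ≤ -67, so gain ≥ 1.
The smallest integer in [-4, 10] satisfying this is 1.

gain = 1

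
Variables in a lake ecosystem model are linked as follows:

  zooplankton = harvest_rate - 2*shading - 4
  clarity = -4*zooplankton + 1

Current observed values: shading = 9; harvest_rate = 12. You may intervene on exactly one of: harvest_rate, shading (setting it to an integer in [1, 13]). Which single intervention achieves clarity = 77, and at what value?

set harvest_rate = 3

Intervening on harvest_rate: with other inputs at their observed values, clarity = -4*harvest_rate + 89. Solving for 77 gives harvest_rate = 3, within [1, 13].
Intervening on shading: clarity = 8*shading - 31. Reaching 77 requires shading = 27/2, not an integer.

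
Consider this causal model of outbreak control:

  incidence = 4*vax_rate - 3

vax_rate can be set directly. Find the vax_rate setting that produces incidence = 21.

Solve 4*vax_rate - 3 = 21: vax_rate = (21 + 3) / 4 = 6.

vax_rate = 6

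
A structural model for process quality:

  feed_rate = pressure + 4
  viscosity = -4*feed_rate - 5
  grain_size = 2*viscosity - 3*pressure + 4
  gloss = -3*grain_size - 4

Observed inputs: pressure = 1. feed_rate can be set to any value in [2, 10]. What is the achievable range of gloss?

Intervening on feed_rate fixes its value directly, overriding its dependence on pressure.
Substituting into the grain_size equation gives grain_size = -8*feed_rate - 9.
Substituting into the gloss equation gives gloss = 24*feed_rate + 23.
Linear in feed_rate, so extremes are at the endpoints: feed_rate = 2 gives gloss = 71; feed_rate = 10 gives gloss = 263.

71 to 263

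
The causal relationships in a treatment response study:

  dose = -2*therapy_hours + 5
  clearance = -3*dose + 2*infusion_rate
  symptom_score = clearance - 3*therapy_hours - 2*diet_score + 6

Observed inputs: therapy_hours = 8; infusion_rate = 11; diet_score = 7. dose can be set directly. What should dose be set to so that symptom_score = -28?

dose = 6

Intervening on dose fixes its value directly, overriding its dependence on therapy_hours.
Substituting into the clearance equation gives clearance = -3*dose + 22.
Substituting into the symptom_score equation gives symptom_score = -3*dose - 10.
Solve -3*dose - 10 = -28: dose = (-28 + 10) / -3 = 6.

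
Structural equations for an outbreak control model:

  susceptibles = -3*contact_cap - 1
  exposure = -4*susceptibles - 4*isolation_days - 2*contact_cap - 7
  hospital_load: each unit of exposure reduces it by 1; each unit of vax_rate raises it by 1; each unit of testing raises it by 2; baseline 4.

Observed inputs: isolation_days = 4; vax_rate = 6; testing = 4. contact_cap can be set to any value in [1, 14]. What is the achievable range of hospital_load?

Substituting into the exposure equation gives exposure = 10*contact_cap - 19.
This gives hospital_load = -10*contact_cap + 37.
Linear in contact_cap, so extremes are at the endpoints: contact_cap = 1 gives hospital_load = 27; contact_cap = 14 gives hospital_load = -103.

-103 to 27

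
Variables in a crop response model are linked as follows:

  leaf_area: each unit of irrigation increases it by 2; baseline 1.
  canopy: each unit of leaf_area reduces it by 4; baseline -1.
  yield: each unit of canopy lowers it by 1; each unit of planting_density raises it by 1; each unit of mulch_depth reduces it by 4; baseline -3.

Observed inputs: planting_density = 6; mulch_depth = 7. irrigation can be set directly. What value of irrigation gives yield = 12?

irrigation = 4

Substituting into the canopy equation gives canopy = -8*irrigation - 5.
yield becomes 8*irrigation - 20.
Solve 8*irrigation - 20 = 12: irrigation = (12 + 20) / 8 = 4.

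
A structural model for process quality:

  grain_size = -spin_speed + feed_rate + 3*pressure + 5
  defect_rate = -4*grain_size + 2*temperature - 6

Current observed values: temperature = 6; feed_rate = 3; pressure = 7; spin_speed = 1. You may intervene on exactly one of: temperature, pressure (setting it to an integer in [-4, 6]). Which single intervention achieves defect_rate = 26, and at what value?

Intervening on temperature: defect_rate = 2*temperature - 118. Reaching 26 requires temperature = 72, outside [-4, 6].
Intervening on pressure: with other inputs at their observed values, defect_rate = -12*pressure - 22. Solving for 26 gives pressure = -4, within [-4, 6].

set pressure = -4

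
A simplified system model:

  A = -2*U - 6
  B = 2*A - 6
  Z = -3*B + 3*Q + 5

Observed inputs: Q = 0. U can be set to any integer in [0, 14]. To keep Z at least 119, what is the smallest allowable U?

Substituting into the B equation gives B = -4*U - 18.
Z becomes 12*U + 59.
Require 12*U + 59 ≥ 119, so U ≥ 5.
The smallest integer in [0, 14] satisfying this is 5.

U = 5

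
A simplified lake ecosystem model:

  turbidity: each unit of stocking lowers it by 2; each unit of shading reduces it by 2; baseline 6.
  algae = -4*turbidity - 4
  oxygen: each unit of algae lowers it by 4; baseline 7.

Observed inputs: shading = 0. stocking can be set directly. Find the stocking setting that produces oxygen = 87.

Substituting into the turbidity equation gives turbidity = -2*stocking + 6.
algae becomes 8*stocking - 28.
Substituting into the oxygen equation gives oxygen = -32*stocking + 119.
Solve -32*stocking + 119 = 87: stocking = (87 - 119) / -32 = 1.

stocking = 1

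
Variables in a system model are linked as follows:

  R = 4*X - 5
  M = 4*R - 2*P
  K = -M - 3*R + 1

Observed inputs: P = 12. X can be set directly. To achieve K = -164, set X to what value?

Substituting into the M equation gives M = 16*X - 44.
This gives K = -28*X + 60.
Solve -28*X + 60 = -164: X = (-164 - 60) / -28 = 8.

X = 8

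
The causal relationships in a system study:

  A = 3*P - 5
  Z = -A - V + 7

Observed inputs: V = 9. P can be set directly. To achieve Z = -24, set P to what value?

P = 9

Substituting into the Z equation gives Z = -3*P + 3.
Solve -3*P + 3 = -24: P = (-24 - 3) / -3 = 9.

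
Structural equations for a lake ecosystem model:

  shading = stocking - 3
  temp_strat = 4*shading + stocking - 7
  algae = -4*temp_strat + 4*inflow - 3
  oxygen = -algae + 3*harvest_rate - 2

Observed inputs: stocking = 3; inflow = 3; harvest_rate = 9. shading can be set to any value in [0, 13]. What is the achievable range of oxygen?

0 to 208

Intervening on shading fixes its value directly, overriding its dependence on stocking.
Substituting into the temp_strat equation gives temp_strat = 4*shading - 4.
Substituting into the algae equation gives algae = -16*shading + 25.
oxygen becomes 16*shading.
Linear in shading, so extremes are at the endpoints: shading = 0 gives oxygen = 0; shading = 13 gives oxygen = 208.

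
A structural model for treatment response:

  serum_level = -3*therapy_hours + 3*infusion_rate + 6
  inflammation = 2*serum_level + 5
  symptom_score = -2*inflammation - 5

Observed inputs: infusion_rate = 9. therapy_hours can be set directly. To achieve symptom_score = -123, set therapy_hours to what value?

Substituting into the serum_level equation gives serum_level = -3*therapy_hours + 33.
Substituting into the inflammation equation gives inflammation = -6*therapy_hours + 71.
Substituting into the symptom_score equation gives symptom_score = 12*therapy_hours - 147.
Solve 12*therapy_hours - 147 = -123: therapy_hours = (-123 + 147) / 12 = 2.

therapy_hours = 2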